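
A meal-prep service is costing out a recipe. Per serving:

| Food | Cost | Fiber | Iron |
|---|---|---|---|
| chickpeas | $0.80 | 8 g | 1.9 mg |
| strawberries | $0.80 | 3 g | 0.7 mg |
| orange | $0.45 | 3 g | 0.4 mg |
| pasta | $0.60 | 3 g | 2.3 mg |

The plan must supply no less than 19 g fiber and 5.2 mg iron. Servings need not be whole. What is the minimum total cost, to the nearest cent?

chickpeas only: max(19/8, 5.2/1.9) = 2.737 servings → $2.19.
strawberries only: max(19/3, 5.2/0.7) = 7.429 servings → $5.94.
orange only: max(19/3, 5.2/0.4) = 13 servings → $5.85.
pasta only: max(19/3, 5.2/2.3) = 6.333 servings → $3.80.
chickpeas + strawberries: intersection lies outside the first quadrant.
chickpeas + orange with both targets exact would need a negative amount; discard.
chickpeas + pasta with both tight: 2.213 servings and 0.4331 servings → $2.03.
strawberries + orange: intersection lies outside the first quadrant.
strawberries + pasta with both tight: 5.854 servings and 0.4792 servings → $4.97.
orange + pasta with both tight: 4.93 servings and 1.404 servings → $3.06.
Cheapest feasible corner: $2.03.

$2.03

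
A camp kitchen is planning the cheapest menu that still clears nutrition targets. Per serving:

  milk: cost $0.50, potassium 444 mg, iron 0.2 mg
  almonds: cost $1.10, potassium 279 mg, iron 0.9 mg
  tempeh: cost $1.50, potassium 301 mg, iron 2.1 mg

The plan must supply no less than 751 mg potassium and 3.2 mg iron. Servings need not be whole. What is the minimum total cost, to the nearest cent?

milk only: max(751/444, 3.2/0.2) = 16 servings → $8.00.
almonds only: max(751/279, 3.2/0.9) = 3.556 servings → $3.91.
tempeh only: max(751/301, 3.2/2.1) = 2.495 servings → $3.74.
milk + almonds: the both-tight solution has a negative serving — not a feasible corner.
milk + tempeh with both tight: 0.7039 servings and 1.457 servings → $2.54.
almonds + tempeh with both tight: 1.949 servings and 0.6886 servings → $3.18.
The minimum over all feasible corners is $2.54.

$2.54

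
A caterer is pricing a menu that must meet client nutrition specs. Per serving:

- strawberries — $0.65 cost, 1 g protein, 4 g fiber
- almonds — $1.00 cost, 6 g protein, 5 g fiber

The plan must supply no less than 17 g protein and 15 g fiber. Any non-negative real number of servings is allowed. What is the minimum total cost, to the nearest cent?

$2.96

Minimising a linear cost over {protein ≥ 17, fiber ≥ 15, servings ≥ 0} — the optimum is at a vertex, using one or two foods.
strawberries only: max(17/1, 15/4) = 17 servings → $11.05.
almonds only: max(17/6, 15/5) = 3 servings → $3.00.
strawberries + almonds with both tight: 0.2632 servings and 2.789 servings → $2.96.
Cheapest feasible corner: $2.96.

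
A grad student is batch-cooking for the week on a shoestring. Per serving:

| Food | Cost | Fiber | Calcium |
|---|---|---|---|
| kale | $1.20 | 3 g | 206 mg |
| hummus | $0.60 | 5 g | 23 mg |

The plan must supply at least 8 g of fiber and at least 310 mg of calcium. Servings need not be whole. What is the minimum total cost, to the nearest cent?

At the optimum either one food covers both requirements or two foods hit both targets exactly; no other combination can be cheaper.
kale only: max(8/3, 310/206) = 2.667 servings → $3.20.
hummus only: max(8/5, 310/23) = 13.48 servings → $8.09.
kale + hummus with both tight: 1.421 servings and 0.7471 servings → $2.15.
The minimum over all feasible corners is $2.15.

$2.15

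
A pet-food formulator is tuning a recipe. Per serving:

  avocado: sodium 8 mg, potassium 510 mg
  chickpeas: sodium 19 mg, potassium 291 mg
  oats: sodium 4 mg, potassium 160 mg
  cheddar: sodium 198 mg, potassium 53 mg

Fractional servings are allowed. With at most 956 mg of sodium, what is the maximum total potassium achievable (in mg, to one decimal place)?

Potassium per mg sodium: avocado 63.75, oats 40, chickpeas 15.32, cheddar 0.2677.
With no serving limits, spend the whole sodium allowance on avocado: 956 mg / 8 mg × 510 mg = 60945.0 mg.

60945.0 mg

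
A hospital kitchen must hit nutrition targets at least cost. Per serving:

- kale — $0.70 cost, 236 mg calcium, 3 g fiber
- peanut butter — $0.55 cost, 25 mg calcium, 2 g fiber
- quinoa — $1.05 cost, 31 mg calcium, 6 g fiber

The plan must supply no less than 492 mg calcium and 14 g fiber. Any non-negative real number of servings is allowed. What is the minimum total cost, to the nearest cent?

Two binding constraints pin down two serving amounts, so the optimal mix uses at most two foods. The candidates are each food alone (scaled to the tighter of calcium/fiber) and each pair with both constraints tight.
kale only: max(492/236, 14/3) = 4.667 servings → $3.27.
peanut butter only: max(492/25, 14/2) = 19.68 servings → $10.82.
quinoa only: max(492/31, 14/6) = 15.87 servings → $16.66.
kale + peanut butter with both tight: 1.597 servings and 4.605 servings → $3.65.
kale + quinoa with both tight: 1.903 servings and 1.382 servings → $2.78.
peanut butter + quinoa with both targets exact would need a negative amount; discard.
Cheapest feasible corner: $2.78.

$2.78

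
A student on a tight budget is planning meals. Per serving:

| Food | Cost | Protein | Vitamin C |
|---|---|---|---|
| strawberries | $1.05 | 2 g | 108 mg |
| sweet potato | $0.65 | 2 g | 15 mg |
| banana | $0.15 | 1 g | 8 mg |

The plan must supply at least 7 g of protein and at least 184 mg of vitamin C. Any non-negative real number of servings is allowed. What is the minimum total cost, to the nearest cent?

$2.09

strawberries only: max(7/2, 184/108) = 3.5 servings → $3.67.
sweet potato only: max(7/2, 184/15) = 12.27 servings → $7.97.
banana only: max(7/1, 184/8) = 23 servings → $3.45.
strawberries + sweet potato with both tight: 1.414 servings and 2.086 servings → $2.84.
strawberries + banana with both tight: 1.391 servings and 4.217 servings → $2.09.
sweet potato + banana with both targets exact would need a negative amount; discard.
So the least-cost plan costs $2.09.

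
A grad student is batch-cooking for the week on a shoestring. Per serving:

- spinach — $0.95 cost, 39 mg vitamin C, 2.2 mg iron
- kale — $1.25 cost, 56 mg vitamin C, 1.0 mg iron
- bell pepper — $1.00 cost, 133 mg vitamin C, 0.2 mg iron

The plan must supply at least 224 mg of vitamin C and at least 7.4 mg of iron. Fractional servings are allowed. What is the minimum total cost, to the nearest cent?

$3.85

This is a tiny linear program; its minimum lies at a vertex of the feasible set. List the vertices and price them.
spinach only: max(224/39, 7.4/2.2) = 5.744 servings → $5.46.
kale only: max(224/56, 7.4/1.0) = 7.4 servings → $9.25.
bell pepper only: max(224/133, 7.4/0.2) = 37 servings → $37.00.
spinach + kale with both tight: 2.261 servings and 2.425 servings → $5.18.
spinach + bell pepper with both tight: 3.298 servings and 0.717 servings → $3.85.
kale + bell pepper: intersection lies outside the first quadrant.
So the least-cost plan costs $3.85.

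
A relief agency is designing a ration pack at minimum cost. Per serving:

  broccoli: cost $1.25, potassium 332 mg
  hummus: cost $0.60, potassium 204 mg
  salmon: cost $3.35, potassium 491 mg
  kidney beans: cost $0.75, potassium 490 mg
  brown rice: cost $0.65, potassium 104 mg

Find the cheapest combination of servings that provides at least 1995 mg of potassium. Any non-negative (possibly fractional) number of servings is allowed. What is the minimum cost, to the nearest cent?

$3.05

Cost per mg of potassium: kidney beans $0.0015, hummus $0.0029, broccoli $0.0038, brown rice $0.0063, salmon $0.0068.
With no serving limits, use only kidney beans: 1995 mg / 490 mg = 4.071 servings × $0.75 = $3.05.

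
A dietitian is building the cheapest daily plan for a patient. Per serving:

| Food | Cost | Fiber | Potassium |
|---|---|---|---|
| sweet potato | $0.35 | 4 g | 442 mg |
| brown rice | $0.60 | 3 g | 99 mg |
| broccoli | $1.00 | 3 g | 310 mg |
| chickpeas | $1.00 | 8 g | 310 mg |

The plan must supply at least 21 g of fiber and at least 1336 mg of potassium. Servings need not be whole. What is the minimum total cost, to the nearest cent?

$1.84

Minimising a linear cost over {fiber ≥ 21, potassium ≥ 1336, servings ≥ 0} — the optimum is at a vertex, using one or two foods.
sweet potato only: max(21/4, 1336/442) = 5.25 servings → $1.84.
brown rice only: max(21/3, 1336/99) = 13.49 servings → $8.10.
broccoli only: max(21/3, 1336/310) = 7 servings → $7.00.
chickpeas only: max(21/8, 1336/310) = 4.31 servings → $4.31.
sweet potato + brown rice with both tight: 2.074 servings and 4.234 servings → $3.27.
sweet potato + broccoli: the both-tight solution has a negative serving — not a feasible corner.
sweet potato + chickpeas with both tight: 1.82 servings and 1.715 servings → $2.35.
brown rice + broccoli with both tight: 3.953 servings and 3.047 servings → $5.42.
brown rice + chickpeas: intersection lies outside the first quadrant.
broccoli + chickpeas with both tight: 2.695 servings and 1.614 servings → $4.31.
So the least-cost plan costs $1.84.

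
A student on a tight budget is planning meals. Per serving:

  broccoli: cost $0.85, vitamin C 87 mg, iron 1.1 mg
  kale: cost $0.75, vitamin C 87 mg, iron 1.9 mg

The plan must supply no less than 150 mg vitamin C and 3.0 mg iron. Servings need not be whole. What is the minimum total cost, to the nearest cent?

broccoli only: max(150/87, 3.0/1.1) = 2.727 servings → $2.32.
kale only: max(150/87, 3.0/1.9) = 1.724 servings → $1.29.
broccoli + kale with both tight: 0.3448 servings and 1.379 servings → $1.33.
The minimum over all feasible corners is $1.29.

$1.29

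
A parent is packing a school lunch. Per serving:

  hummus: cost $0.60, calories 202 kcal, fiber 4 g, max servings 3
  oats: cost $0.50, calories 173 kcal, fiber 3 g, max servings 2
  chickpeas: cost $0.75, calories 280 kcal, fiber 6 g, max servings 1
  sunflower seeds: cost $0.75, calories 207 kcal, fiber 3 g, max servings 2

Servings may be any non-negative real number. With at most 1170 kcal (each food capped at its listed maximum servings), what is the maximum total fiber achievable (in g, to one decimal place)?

Fiber per kcal: chickpeas 0.02143, hummus 0.0198, oats 0.01734, sunflower seeds 0.01449.
Take 1 serving of chickpeas: uses 280 kcal, +6.0 g fiber (running total 6.0 g).
Take 3 servings of hummus: uses 606 kcal, +12.0 g fiber (running total 18.0 g).
Take 1.642 servings of oats: uses 284 kcal, +4.9 g fiber (running total 22.9 g).
Greedy by best ratio exhausts the calories allowance optimally: 22.9 g.

22.9 g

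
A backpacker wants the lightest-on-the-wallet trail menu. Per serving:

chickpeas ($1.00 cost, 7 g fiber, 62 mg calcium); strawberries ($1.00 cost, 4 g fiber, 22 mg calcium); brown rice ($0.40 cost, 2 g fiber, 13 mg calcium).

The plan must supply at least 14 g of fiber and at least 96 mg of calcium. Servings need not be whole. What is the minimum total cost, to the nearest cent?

A basic optimal solution has at most two foods positive. Try each food alone and each pair with both targets met exactly.
chickpeas only: max(14/7, 96/62) = 2 servings → $2.00.
strawberries only: max(14/4, 96/22) = 4.364 servings → $4.36.
brown rice only: max(14/2, 96/13) = 7.385 servings → $2.95.
chickpeas + strawberries with both tight: 0.8085 servings and 2.085 servings → $2.89.
chickpeas + brown rice with both tight: 0.303 servings and 5.939 servings → $2.68.
strawberries + brown rice: intersection lies outside the first quadrant.
Cheapest feasible corner: $2.00.

$2.00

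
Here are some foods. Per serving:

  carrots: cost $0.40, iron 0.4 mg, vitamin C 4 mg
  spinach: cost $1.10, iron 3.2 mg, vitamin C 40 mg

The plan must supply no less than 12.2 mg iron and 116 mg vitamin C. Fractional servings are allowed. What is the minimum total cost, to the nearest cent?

$4.19

This is a tiny linear program; its minimum lies at a vertex of the feasible set. List the vertices and price them.
carrots only: max(12.2/0.4, 116/4) = 30.5 servings → $12.20.
spinach only: max(12.2/3.2, 116/40) = 3.812 servings → $4.19.
carrots + spinach: intersection lies outside the first quadrant.
Cheapest feasible corner: $4.19.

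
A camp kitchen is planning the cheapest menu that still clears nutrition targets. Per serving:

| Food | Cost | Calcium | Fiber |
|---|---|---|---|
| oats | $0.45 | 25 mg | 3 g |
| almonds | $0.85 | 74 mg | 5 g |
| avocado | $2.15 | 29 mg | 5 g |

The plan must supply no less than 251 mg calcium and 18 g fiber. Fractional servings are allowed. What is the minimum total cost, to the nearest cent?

At the optimum either one food covers both requirements or two foods hit both targets exactly; no other combination can be cheaper.
oats only: max(251/25, 18/3) = 10.04 servings → $4.52.
almonds only: max(251/74, 18/5) = 3.6 servings → $3.06.
avocado only: max(251/29, 18/5) = 8.655 servings → $18.61.
oats + almonds with both tight: 0.7938 servings and 3.124 servings → $3.01.
oats + avocado: the both-tight solution has a negative serving — not a feasible corner.
almonds + avocado with both tight: 3.258 servings and 0.3422 servings → $3.50.
Cheapest feasible corner: $3.01.

$3.01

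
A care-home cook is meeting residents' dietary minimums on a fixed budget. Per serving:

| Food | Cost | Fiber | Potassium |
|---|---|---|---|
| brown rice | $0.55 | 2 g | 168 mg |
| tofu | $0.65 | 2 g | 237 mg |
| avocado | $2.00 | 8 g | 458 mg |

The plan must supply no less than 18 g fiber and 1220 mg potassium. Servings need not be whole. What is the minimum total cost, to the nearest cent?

An LP optimum is at a vertex; with two nutrient constraints at most two foods are used. Check each candidate.
brown rice only: max(18/2, 1220/168) = 9 servings → $4.95.
tofu only: max(18/2, 1220/237) = 9 servings → $5.85.
avocado only: max(18/8, 1220/458) = 2.664 servings → $5.33.
brown rice + tofu: intersection lies outside the first quadrant.
brown rice + avocado with both tight: 3.542 servings and 1.364 servings → $4.68.
tofu + avocado with both tight: 1.547 servings and 1.863 servings → $4.73.
Cheapest feasible corner: $4.68.

$4.68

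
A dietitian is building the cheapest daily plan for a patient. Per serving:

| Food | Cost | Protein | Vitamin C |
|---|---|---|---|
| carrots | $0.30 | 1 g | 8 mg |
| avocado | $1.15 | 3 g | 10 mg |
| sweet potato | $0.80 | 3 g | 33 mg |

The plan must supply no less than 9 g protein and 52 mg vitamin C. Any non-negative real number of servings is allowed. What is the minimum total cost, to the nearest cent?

$2.40

carrots only: max(9/1, 52/8) = 9 servings → $2.70.
avocado only: max(9/3, 52/10) = 5.2 servings → $5.98.
sweet potato only: max(9/3, 52/33) = 3 servings → $2.40.
carrots + avocado with both tight: 4.714 servings and 1.429 servings → $3.06.
carrots + sweet potato with both targets exact would need a negative amount; discard.
avocado + sweet potato with both tight: 2.043 servings and 0.9565 servings → $3.12.
The minimum over all feasible corners is $2.40.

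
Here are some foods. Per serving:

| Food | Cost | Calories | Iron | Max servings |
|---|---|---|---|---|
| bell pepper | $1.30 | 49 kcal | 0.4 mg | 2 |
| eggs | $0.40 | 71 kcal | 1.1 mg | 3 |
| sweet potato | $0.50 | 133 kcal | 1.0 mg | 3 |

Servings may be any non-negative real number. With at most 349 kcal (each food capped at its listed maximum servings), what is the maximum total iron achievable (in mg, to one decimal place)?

4.4 mg

Iron per kcal: eggs 0.01549, bell pepper 0.008163, sweet potato 0.007519.
Take 3 servings of eggs: uses 213 kcal, +3.3 mg iron (running total 3.3 mg).
Take 2 servings of bell pepper: uses 98 kcal, +0.8 mg iron (running total 4.1 mg).
Take 0.2857 servings of sweet potato: uses 38 kcal, +0.3 mg iron (running total 4.4 mg).
Greedy by best ratio exhausts the calories allowance optimally: 4.4 mg.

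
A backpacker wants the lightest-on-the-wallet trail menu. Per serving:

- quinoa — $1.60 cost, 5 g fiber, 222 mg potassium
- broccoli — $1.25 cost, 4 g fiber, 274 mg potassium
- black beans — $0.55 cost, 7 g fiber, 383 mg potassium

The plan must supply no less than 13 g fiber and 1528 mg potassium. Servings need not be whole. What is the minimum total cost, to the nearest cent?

$2.19

Two binding constraints pin down two serving amounts, so the optimal mix uses at most two foods. The candidates are each food alone (scaled to the tighter of fiber/potassium) and each pair with both constraints tight.
quinoa only: max(13/5, 1528/222) = 6.883 servings → $11.01.
broccoli only: max(13/4, 1528/274) = 5.577 servings → $6.97.
black beans only: max(13/7, 1528/383) = 3.99 servings → $2.19.
quinoa + broccoli with both targets exact would need a negative amount; discard.
quinoa + black beans with both targets exact would need a negative amount; discard.
broccoli + black beans: the both-tight solution has a negative serving — not a feasible corner.
The minimum over all feasible corners is $2.19.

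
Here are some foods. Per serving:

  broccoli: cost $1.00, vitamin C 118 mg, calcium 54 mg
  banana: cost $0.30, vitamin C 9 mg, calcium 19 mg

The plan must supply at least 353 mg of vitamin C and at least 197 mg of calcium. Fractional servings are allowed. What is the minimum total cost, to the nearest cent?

An LP optimum is at a vertex; with two nutrient constraints at most two foods are used. Check each candidate.
broccoli only: max(353/118, 197/54) = 3.648 servings → $3.65.
banana only: max(353/9, 197/19) = 39.22 servings → $11.77.
broccoli + banana with both tight: 2.81 servings and 2.383 servings → $3.52.
The minimum over all feasible corners is $3.52.

$3.52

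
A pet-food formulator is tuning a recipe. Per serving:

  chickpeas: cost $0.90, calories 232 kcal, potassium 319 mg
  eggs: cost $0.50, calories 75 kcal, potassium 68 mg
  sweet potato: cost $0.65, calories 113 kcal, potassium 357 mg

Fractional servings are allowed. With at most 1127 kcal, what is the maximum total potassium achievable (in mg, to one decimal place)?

3560.5 mg

Potassium per kcal: sweet potato 3.159, chickpeas 1.375, eggs 0.9067.
With no serving limits, spend the whole calories allowance on sweet potato: 1127 kcal / 113 kcal × 357 mg = 3560.5 mg.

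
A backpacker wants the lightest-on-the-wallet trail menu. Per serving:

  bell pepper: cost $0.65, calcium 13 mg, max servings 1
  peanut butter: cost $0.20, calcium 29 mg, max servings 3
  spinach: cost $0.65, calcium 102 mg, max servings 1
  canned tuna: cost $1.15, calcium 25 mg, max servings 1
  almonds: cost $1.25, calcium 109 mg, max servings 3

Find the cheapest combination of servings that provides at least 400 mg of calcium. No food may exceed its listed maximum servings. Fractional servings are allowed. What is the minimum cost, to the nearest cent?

$3.67

Cost per mg of calcium: spinach $0.0064, peanut butter $0.0069, almonds $0.0115, canned tuna $0.0460, bell pepper $0.0500.
Take 1 serving of spinach: +102.0 mg calcium for $0.65 (total $0.65, still need 298.0 mg).
Take 3 servings of peanut butter: +87.0 mg calcium for $0.60 (total $1.25, still need 211.0 mg).
Take 1.936 servings of almonds: +211.0 mg calcium for $2.42 (total $3.67, still need 0.0 mg).
Greedy by cheapest-per-mg is optimal for a single linear constraint, so the minimum cost is $3.67.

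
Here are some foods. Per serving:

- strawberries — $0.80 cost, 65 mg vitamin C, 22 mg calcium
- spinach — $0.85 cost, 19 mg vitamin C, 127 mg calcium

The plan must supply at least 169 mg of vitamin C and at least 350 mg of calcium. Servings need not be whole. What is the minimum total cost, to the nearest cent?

$3.58

Compare the cost at each extreme point of the feasible region.
strawberries only: max(169/65, 350/22) = 15.91 servings → $12.73.
spinach only: max(169/19, 350/127) = 8.895 servings → $7.56.
strawberries + spinach with both tight: 1.89 servings and 2.428 servings → $3.58.
Cheapest feasible corner: $3.58.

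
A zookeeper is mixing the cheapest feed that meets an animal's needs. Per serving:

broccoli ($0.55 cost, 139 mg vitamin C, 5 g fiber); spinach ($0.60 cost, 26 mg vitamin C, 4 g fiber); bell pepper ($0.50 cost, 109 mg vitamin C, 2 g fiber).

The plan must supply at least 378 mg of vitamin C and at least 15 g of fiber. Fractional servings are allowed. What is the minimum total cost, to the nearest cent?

$1.65

An LP optimum is at a vertex; with two nutrient constraints at most two foods are used. Check each candidate.
broccoli only: max(378/139, 15/5) = 3 servings → $1.65.
spinach only: max(378/26, 15/4) = 14.54 servings → $8.72.
bell pepper only: max(378/109, 15/2) = 7.5 servings → $3.75.
broccoli + spinach with both tight: 2.634 servings and 0.4577 servings → $1.72.
broccoli + bell pepper with both targets exact would need a negative amount; discard.
spinach + bell pepper with both tight: 2.289 servings and 2.922 servings → $2.83.
The minimum over all feasible corners is $1.65.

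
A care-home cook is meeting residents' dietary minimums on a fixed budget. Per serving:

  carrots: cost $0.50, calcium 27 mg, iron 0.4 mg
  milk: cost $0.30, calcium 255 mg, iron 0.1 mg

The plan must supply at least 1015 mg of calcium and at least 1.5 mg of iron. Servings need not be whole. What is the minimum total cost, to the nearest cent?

$2.52

Check every corner: each single food scaled to meet both minima, and each pair solved so both constraints bind.
carrots only: max(1015/27, 1.5/0.4) = 37.59 servings → $18.80.
milk only: max(1015/255, 1.5/0.1) = 15 servings → $4.50.
carrots + milk with both tight: 2.83 servings and 3.681 servings → $2.52.
Cheapest feasible corner: $2.52.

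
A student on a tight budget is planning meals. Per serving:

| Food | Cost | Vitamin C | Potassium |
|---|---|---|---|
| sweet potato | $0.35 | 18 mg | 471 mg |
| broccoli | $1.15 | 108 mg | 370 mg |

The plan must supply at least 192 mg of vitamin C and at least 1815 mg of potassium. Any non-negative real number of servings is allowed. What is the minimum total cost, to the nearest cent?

At the optimum either one food covers both requirements or two foods hit both targets exactly; no other combination can be cheaper.
sweet potato only: max(192/18, 1815/471) = 10.67 servings → $3.73.
broccoli only: max(192/108, 1815/370) = 4.905 servings → $5.64.
sweet potato + broccoli with both tight: 2.827 servings and 1.307 servings → $2.49.
So the least-cost plan costs $2.49.

$2.49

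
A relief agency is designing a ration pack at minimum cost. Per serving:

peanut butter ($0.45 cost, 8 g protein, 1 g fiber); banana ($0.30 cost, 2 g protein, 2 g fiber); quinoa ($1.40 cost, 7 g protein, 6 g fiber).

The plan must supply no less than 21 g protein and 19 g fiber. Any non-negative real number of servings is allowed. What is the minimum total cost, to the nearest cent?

Two binding constraints pin down two serving amounts, so the optimal mix uses at most two foods. The candidates are each food alone (scaled to the tighter of protein/fiber) and each pair with both constraints tight.
peanut butter only: max(21/8, 19/1) = 19 servings → $8.55.
banana only: max(21/2, 19/2) = 10.5 servings → $3.15.
quinoa only: max(21/7, 19/6) = 3.167 servings → $4.43.
peanut butter + banana with both tight: 0.2857 servings and 9.357 servings → $2.94.
peanut butter + quinoa: intersection lies outside the first quadrant.
banana + quinoa with both tight: 3.5 servings and 2 servings → $3.85.
So the least-cost plan costs $2.94.

$2.94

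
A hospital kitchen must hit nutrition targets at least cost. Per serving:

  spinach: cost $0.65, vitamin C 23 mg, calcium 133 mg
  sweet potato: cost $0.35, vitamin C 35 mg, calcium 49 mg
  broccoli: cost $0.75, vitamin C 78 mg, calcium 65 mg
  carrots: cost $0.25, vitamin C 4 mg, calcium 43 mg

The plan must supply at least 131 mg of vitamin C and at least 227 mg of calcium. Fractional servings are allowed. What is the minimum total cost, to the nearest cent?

At the optimum either one food covers both requirements or two foods hit both targets exactly; no other combination can be cheaper.
spinach only: max(131/23, 227/133) = 5.696 servings → $3.70.
sweet potato only: max(131/35, 227/49) = 4.633 servings → $1.62.
broccoli only: max(131/78, 227/65) = 3.492 servings → $2.62.
carrots only: max(131/4, 227/43) = 32.75 servings → $8.19.
spinach + sweet potato with both tight: 0.4325 servings and 3.459 servings → $1.49.
spinach + broccoli with both tight: 1.035 servings and 1.374 servings → $1.70.
spinach + carrots: intersection lies outside the first quadrant.
sweet potato + broccoli with both targets exact would need a negative amount; discard.
sweet potato + carrots with both tight: 3.61 servings and 1.166 servings → $1.55.
broccoli + carrots with both tight: 1.527 servings and 2.971 servings → $1.89.
So the least-cost plan costs $1.49.

$1.49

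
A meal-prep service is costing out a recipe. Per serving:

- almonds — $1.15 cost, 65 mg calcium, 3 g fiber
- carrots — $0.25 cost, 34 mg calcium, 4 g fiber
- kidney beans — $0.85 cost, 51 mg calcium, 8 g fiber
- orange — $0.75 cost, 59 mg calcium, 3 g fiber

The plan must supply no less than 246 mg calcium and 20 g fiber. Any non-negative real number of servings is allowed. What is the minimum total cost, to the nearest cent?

$1.81

At the optimum either one food covers both requirements or two foods hit both targets exactly; no other combination can be cheaper.
almonds only: max(246/65, 20/3) = 6.667 servings → $7.67.
carrots only: max(246/34, 20/4) = 7.235 servings → $1.81.
kidney beans only: max(246/51, 20/8) = 4.824 servings → $4.10.
orange only: max(246/59, 20/3) = 6.667 servings → $5.00.
almonds + carrots with both tight: 1.924 servings and 3.557 servings → $3.10.
almonds + kidney beans with both tight: 2.583 servings and 1.531 servings → $4.27.
almonds + orange: the both-tight solution has a negative serving — not a feasible corner.
carrots + kidney beans: intersection lies outside the first quadrant.
carrots + orange with both tight: 3.299 servings and 2.269 servings → $2.53.
kidney beans + orange with both tight: 1.386 servings and 2.972 servings → $3.41.
So the least-cost plan costs $1.81.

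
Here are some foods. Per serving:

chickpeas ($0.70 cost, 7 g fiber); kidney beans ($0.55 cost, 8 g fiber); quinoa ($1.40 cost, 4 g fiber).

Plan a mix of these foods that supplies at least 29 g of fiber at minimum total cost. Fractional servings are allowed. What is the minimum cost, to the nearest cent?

Cost per g of fiber: kidney beans $0.0688, chickpeas $0.1000, quinoa $0.3500.
With no serving limits, use only kidney beans: 29 g / 8 g = 3.625 servings × $0.55 = $1.99.

$1.99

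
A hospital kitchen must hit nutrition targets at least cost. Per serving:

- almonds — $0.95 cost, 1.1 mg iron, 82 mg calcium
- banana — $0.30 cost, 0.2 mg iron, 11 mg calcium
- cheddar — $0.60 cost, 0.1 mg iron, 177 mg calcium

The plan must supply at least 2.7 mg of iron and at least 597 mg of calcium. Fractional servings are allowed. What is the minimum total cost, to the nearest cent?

Check every corner: each single food scaled to meet both minima, and each pair solved so both constraints bind.
almonds only: max(2.7/1.1, 597/82) = 7.28 servings → $6.92.
banana only: max(2.7/0.2, 597/11) = 54.27 servings → $16.28.
cheddar only: max(2.7/0.1, 597/177) = 27 servings → $16.20.
almonds + banana: the both-tight solution has a negative serving — not a feasible corner.
almonds + cheddar with both tight: 2.242 servings and 2.334 servings → $3.53.
banana + cheddar with both tight: 12.19 servings and 2.615 servings → $5.23.
Cheapest feasible corner: $3.53.

$3.53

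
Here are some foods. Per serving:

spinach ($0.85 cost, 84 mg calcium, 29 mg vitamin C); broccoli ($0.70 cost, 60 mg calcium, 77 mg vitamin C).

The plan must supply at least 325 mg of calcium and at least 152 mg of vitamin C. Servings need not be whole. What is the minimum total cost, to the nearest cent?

$3.35

Check every corner: each single food scaled to meet both minima, and each pair solved so both constraints bind.
spinach only: max(325/84, 152/29) = 5.241 servings → $4.46.
broccoli only: max(325/60, 152/77) = 5.417 servings → $3.79.
spinach + broccoli with both tight: 3.364 servings and 0.7071 servings → $3.35.
The minimum over all feasible corners is $3.35.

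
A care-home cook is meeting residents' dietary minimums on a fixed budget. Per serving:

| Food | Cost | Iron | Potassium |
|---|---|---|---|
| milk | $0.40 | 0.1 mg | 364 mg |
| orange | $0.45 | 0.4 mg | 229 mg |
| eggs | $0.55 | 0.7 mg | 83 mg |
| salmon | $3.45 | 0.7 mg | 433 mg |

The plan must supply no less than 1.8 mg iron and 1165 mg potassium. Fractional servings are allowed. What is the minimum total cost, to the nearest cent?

A basic optimal solution has at most two foods positive. Try each food alone and each pair with both targets met exactly.
milk only: max(1.8/0.1, 1165/364) = 18 servings → $7.20.
orange only: max(1.8/0.4, 1165/229) = 5.087 servings → $2.29.
eggs only: max(1.8/0.7, 1165/83) = 14.04 servings → $7.72.
salmon only: max(1.8/0.7, 1165/433) = 2.691 servings → $9.28.
milk + orange with both tight: 0.4385 servings and 4.39 servings → $2.15.
milk + eggs with both tight: 2.702 servings and 2.185 servings → $2.28.
milk + salmon with both tight: 0.1707 servings and 2.547 servings → $8.86.
orange + eggs: the both-tight solution has a negative serving — not a feasible corner.
orange + salmon: intersection lies outside the first quadrant.
eggs + salmon: intersection lies outside the first quadrant.
So the least-cost plan costs $2.15.

$2.15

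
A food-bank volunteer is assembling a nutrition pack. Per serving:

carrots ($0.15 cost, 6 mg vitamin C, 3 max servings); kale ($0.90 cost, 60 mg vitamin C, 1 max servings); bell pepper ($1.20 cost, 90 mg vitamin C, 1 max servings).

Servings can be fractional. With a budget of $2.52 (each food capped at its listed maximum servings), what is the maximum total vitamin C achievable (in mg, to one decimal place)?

Vitamin C per dollar: bell pepper 75, kale 66.67, carrots 40.
Take 1 serving of bell pepper: spends $1.20, +90.0 mg vitamin C (running total 90.0 mg).
Take 1 serving of kale: spends $0.90, +60.0 mg vitamin C (running total 150.0 mg).
Take 2.8 servings of carrots: spends $0.42, +16.8 mg vitamin C (running total 166.8 mg).
Filling greedily by vitamin C-per-dollar is optimal for one linear limit, giving 166.8 mg.

166.8 mg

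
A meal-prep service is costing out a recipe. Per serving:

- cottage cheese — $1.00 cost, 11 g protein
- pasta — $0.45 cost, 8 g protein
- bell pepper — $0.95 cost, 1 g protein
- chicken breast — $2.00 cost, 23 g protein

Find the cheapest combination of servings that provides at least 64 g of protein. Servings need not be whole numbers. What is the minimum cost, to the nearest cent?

Cost per g of protein: pasta $0.0563, chicken breast $0.0870, cottage cheese $0.0909, bell pepper $0.9500.
With no serving limits, use only pasta: 64 g / 8 g = 8 servings × $0.45 = $3.60.

$3.60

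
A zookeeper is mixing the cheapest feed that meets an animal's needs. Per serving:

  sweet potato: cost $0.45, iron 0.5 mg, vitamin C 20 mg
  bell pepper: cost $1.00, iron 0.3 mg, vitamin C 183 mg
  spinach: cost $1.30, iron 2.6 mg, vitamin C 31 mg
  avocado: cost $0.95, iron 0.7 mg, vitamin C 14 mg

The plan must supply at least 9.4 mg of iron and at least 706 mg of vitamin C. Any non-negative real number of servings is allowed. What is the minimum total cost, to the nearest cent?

sweet potato only: max(9.4/0.5, 706/20) = 35.3 servings → $15.88.
bell pepper only: max(9.4/0.3, 706/183) = 31.33 servings → $31.33.
spinach only: max(9.4/2.6, 706/31) = 22.77 servings → $29.61.
avocado only: max(9.4/0.7, 706/14) = 50.43 servings → $47.91.
sweet potato + bell pepper with both tight: 17.64 servings and 1.93 servings → $9.87.
sweet potato + spinach with both targets exact would need a negative amount; discard.
sweet potato + avocado: the both-tight solution has a negative serving — not a feasible corner.
bell pepper + spinach with both tight: 3.31 servings and 3.233 servings → $7.51.
bell pepper + avocado with both tight: 2.927 servings and 12.17 servings → $14.49.
spinach + avocado: the both-tight solution has a negative serving — not a feasible corner.
The minimum over all feasible corners is $7.51.

$7.51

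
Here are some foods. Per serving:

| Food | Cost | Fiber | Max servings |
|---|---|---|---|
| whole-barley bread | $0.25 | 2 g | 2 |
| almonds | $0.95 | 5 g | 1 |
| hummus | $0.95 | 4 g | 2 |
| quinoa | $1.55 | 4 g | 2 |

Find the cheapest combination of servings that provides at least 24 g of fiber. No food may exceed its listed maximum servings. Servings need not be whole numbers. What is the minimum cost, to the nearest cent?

$6.06

Cost per g of fiber: whole-barley bread $0.1250, almonds $0.1900, hummus $0.2375, quinoa $0.3875.
Take 2 servings of whole-barley bread: +4.0 g fiber for $0.50 (total $0.50, still need 20.0 g).
Take 1 serving of almonds: +5.0 g fiber for $0.95 (total $1.45, still need 15.0 g).
Take 2 servings of hummus: +8.0 g fiber for $1.90 (total $3.35, still need 7.0 g).
Take 1.75 servings of quinoa: +7.0 g fiber for $2.71 (total $6.06, still need 0.0 g).
Filling from the cheapest source first is optimal under one linear minimum: $6.06.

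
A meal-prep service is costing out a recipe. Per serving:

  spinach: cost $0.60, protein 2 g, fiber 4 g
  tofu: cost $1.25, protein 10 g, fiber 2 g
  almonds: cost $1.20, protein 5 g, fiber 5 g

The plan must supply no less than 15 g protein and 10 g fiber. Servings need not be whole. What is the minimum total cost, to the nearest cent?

$2.56

Check every corner: each single food scaled to meet both minima, and each pair solved so both constraints bind.
spinach only: max(15/2, 10/4) = 7.5 servings → $4.50.
tofu only: max(15/10, 10/2) = 5 servings → $6.25.
almonds only: max(15/5, 10/5) = 3 servings → $3.60.
spinach + tofu with both tight: 1.944 servings and 1.111 servings → $2.56.
spinach + almonds: intersection lies outside the first quadrant.
tofu + almonds with both tight: 0.625 servings and 1.75 servings → $2.88.
The minimum over all feasible corners is $2.56.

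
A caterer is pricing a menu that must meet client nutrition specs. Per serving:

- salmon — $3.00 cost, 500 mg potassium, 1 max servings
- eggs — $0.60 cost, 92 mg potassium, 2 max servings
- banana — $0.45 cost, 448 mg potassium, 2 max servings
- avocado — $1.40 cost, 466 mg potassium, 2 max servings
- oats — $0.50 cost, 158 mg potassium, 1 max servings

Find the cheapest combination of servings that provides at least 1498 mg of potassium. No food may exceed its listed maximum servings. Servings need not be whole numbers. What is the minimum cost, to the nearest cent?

$2.71

Cost per mg of potassium: banana $0.0010, avocado $0.0030, oats $0.0032, salmon $0.0060, eggs $0.0065.
Take 2 servings of banana: +896.0 mg potassium for $0.90 (total $0.90, still need 602.0 mg).
Take 1.292 servings of avocado: +602.0 mg potassium for $1.81 (total $2.71, still need 0.0 mg).
Greedy by cheapest-per-mg is optimal for a single linear constraint, so the minimum cost is $2.71.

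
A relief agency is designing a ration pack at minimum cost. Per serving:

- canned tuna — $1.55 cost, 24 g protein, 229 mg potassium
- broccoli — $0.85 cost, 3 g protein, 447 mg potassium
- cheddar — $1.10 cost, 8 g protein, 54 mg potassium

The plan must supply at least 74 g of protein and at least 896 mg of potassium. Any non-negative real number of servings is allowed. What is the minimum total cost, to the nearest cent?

$5.08

Minimising a linear cost over {protein ≥ 74, potassium ≥ 896, servings ≥ 0} — the optimum is at a vertex, using one or two foods.
canned tuna only: max(74/24, 896/229) = 3.913 servings → $6.06.
broccoli only: max(74/3, 896/447) = 24.67 servings → $20.97.
cheddar only: max(74/8, 896/54) = 16.59 servings → $18.25.
canned tuna + broccoli with both tight: 3.027 servings and 0.4539 servings → $5.08.
canned tuna + cheddar: the both-tight solution has a negative serving — not a feasible corner.
broccoli + cheddar with both tight: 0.9291 servings and 8.902 servings → $10.58.
The minimum over all feasible corners is $5.08.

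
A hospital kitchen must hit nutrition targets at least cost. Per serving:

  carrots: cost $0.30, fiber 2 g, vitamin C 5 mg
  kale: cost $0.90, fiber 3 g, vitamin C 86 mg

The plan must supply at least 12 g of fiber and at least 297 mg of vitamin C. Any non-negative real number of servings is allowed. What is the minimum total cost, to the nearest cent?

$3.33

Compare the cost at each extreme point of the feasible region.
carrots only: max(12/2, 297/5) = 59.4 servings → $17.82.
kale only: max(12/3, 297/86) = 4 servings → $3.60.
carrots + kale with both tight: 0.8981 servings and 3.401 servings → $3.33.
Cheapest feasible corner: $3.33.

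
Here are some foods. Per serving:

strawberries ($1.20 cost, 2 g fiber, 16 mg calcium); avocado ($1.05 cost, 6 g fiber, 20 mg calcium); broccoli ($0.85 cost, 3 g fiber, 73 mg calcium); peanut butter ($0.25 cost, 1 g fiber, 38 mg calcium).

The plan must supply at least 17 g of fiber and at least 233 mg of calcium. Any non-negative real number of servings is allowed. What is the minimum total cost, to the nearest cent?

$3.36

Check every corner: each single food scaled to meet both minima, and each pair solved so both constraints bind.
strawberries only: max(17/2, 233/16) = 14.56 servings → $17.48.
avocado only: max(17/6, 233/20) = 11.65 servings → $12.23.
broccoli only: max(17/3, 233/73) = 5.667 servings → $4.82.
peanut butter only: max(17/1, 233/38) = 17 servings → $4.25.
strawberries + avocado: intersection lies outside the first quadrant.
strawberries + broccoli with both tight: 5.531 servings and 1.98 servings → $8.32.
strawberries + peanut butter with both tight: 6.883 servings and 3.233 servings → $9.07.
avocado + broccoli with both tight: 1.434 servings and 2.799 servings → $3.88.
avocado + peanut butter with both tight: 1.986 servings and 5.087 servings → $3.36.
broccoli + peanut butter with both targets exact would need a negative amount; discard.
The minimum over all feasible corners is $3.36.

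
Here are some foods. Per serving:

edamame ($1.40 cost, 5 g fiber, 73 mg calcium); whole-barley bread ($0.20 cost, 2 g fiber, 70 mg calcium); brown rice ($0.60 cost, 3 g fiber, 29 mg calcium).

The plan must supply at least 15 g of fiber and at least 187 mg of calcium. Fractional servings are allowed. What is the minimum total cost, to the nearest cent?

An LP optimum is at a vertex; with two nutrient constraints at most two foods are used. Check each candidate.
edamame only: max(15/5, 187/73) = 3 servings → $4.20.
whole-barley bread only: max(15/2, 187/70) = 7.5 servings → $1.50.
brown rice only: max(15/3, 187/29) = 6.448 servings → $3.87.
edamame + whole-barley bread: intersection lies outside the first quadrant.
edamame + brown rice with both tight: 1.703 servings and 2.162 servings → $3.68.
whole-barley bread + brown rice with both tight: 0.8289 servings and 4.447 servings → $2.83.
The minimum over all feasible corners is $1.50.

$1.50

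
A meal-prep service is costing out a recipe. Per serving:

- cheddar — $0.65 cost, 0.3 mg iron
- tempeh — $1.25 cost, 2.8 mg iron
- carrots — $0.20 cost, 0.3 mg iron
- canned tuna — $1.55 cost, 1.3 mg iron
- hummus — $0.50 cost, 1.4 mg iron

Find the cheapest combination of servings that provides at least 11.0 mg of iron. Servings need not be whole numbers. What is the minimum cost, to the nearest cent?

$3.93

Cost per mg of iron: hummus $0.3571, tempeh $0.4464, carrots $0.6667, canned tuna $1.1923, cheddar $2.1667.
With no serving limits, use only hummus: 11.0 mg / 1.4 mg = 7.857 servings × $0.50 = $3.93.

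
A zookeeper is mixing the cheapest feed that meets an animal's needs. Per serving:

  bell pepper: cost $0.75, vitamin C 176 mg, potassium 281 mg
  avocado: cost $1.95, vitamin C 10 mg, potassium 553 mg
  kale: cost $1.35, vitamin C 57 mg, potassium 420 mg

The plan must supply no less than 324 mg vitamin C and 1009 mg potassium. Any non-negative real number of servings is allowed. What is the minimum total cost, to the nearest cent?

$2.69

At the optimum either one food covers both requirements or two foods hit both targets exactly; no other combination can be cheaper.
bell pepper only: max(324/176, 1009/281) = 3.591 servings → $2.69.
avocado only: max(324/10, 1009/553) = 32.4 servings → $63.18.
kale only: max(324/57, 1009/420) = 5.684 servings → $7.67.
bell pepper + avocado with both tight: 1.789 servings and 0.9156 servings → $3.13.
bell pepper + kale with both tight: 1.357 servings and 1.495 servings → $3.04.
avocado + kale with both targets exact would need a negative amount; discard.
Cheapest feasible corner: $2.69.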